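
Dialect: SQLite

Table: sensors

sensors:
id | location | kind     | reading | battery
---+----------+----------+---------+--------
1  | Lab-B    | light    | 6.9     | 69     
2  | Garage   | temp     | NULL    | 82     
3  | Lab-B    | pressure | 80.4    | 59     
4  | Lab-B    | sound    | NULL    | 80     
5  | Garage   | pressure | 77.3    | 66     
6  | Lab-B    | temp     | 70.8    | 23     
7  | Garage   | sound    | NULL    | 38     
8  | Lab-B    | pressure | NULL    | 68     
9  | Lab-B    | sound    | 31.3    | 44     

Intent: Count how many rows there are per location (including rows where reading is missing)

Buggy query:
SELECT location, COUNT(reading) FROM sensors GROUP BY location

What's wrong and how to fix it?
Bug: COUNT(column) counts non-NULL values only; rows with NULL reading aren't counted

Fix: Replace COUNT(reading) with COUNT(*)

Corrected query:
SELECT location, COUNT(*) FROM sensors GROUP BY location

Result:
location | COUNT(*)
---------+---------
Garage   | 3       
Lab-B    | 6       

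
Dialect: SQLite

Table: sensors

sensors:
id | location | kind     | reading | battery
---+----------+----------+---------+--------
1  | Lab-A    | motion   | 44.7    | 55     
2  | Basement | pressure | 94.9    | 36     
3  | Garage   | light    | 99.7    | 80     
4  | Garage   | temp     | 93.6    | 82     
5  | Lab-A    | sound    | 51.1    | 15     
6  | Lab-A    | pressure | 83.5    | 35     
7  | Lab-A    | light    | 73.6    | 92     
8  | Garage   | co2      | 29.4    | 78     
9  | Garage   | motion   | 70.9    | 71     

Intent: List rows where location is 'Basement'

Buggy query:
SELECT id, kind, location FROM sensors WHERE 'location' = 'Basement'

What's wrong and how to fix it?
Bug: Single quotes denote string literals in SQL; the column name is being compared as a constant string

Fix: Remove the quotes around the column name (or use double quotes for an identifier)

Corrected query:
SELECT id, kind, location FROM sensors WHERE location = 'Basement'

Result:
id | kind     | location
---+----------+---------
2  | pressure | Basement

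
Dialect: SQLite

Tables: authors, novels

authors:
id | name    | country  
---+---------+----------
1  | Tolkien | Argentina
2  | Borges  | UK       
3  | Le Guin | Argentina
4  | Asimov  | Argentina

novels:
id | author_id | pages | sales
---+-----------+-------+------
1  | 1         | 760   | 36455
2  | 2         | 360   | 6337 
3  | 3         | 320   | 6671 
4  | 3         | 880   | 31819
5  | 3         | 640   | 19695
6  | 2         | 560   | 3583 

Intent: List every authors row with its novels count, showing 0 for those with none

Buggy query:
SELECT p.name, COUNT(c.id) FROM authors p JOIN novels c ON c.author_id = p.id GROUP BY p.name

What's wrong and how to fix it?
Bug: INNER JOIN drops authors rows that have no matching novels rows

Fix: Switch to LEFT JOIN to retain unmatched parent rows

Corrected query:
SELECT p.name, COUNT(c.id) FROM authors p LEFT JOIN novels c ON c.author_id = p.id GROUP BY p.name

Result:
name    | COUNT(c.id)
--------+------------
Asimov  | 0          
Borges  | 2          
Le Guin | 3          
Tolkien | 1          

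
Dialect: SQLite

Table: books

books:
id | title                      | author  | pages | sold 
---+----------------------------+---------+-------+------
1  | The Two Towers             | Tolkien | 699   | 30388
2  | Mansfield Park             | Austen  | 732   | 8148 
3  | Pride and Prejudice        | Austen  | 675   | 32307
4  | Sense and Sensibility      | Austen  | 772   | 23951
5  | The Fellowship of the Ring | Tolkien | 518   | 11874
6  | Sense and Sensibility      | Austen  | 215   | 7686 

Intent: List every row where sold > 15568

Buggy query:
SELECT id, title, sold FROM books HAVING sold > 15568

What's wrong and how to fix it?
Bug: HAVING filters the output of aggregation, but this query has no GROUP BY and no aggregate functions, so SQLite rejects it (HAVING clause on a non-aggregate query); the condition here is per row

Fix: Use WHERE for row-level filtering

Corrected query:
SELECT id, title, sold FROM books WHERE sold > 15568

Result:
id | title                 | sold 
---+-----------------------+------
1  | The Two Towers        | 30388
3  | Pride and Prejudice   | 32307
4  | Sense and Sensibility | 23951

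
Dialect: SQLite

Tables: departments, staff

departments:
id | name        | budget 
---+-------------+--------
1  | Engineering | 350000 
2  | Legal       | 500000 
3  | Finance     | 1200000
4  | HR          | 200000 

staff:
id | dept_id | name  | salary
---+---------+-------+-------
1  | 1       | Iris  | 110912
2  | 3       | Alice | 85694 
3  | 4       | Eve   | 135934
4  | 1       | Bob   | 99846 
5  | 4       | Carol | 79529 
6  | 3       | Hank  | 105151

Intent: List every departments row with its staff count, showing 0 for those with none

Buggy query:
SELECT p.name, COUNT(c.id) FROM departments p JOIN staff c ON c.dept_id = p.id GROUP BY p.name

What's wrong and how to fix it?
Bug: INNER JOIN drops departments rows that have no matching staff rows

Fix: Switch to LEFT JOIN to retain unmatched parent rows

Corrected query:
SELECT p.name, COUNT(c.id) FROM departments p LEFT JOIN staff c ON c.dept_id = p.id GROUP BY p.name

Result:
name        | COUNT(c.id)
------------+------------
Engineering | 2          
Finance     | 2          
HR          | 2          
Legal       | 0          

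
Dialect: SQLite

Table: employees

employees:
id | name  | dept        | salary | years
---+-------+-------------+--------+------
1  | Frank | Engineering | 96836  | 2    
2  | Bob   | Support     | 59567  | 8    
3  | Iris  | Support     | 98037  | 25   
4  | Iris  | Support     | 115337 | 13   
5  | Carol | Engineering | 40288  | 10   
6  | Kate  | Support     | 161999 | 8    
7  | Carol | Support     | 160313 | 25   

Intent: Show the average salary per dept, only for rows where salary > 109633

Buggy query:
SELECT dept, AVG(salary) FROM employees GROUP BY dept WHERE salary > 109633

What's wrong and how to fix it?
Bug: WHERE cannot follow GROUP BY

Fix: Place WHERE between FROM and GROUP BY

Corrected query:
SELECT dept, AVG(salary) FROM employees WHERE salary > 109633 GROUP BY dept

Result:
dept    | AVG(salary)
--------+------------
Support | 145883     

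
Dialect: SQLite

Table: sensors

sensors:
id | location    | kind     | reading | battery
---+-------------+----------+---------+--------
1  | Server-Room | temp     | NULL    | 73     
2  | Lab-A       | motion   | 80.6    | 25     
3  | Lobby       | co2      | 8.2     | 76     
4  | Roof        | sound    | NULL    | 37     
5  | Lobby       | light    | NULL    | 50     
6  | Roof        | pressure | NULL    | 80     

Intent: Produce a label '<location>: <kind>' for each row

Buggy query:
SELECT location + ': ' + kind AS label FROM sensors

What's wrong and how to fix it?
Bug: SQLite uses || for string concatenation; + coerces text to numbers (yielding 0)

Fix: Replace + with || to concatenate text

Corrected query:
SELECT location || ': ' || kind AS label FROM sensors

Result:
label            
-----------------
Server-Room: temp
Lab-A: motion    
Lobby: co2       
Roof: sound      
Lobby: light     
Roof: pressure   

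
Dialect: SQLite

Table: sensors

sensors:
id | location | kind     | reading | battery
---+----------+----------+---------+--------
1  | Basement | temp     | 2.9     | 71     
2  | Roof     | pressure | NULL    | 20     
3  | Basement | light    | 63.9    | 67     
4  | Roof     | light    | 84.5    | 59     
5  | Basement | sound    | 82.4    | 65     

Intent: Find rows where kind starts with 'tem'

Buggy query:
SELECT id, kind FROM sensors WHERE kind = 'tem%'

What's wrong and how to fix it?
Bug: '=' compares the literal string including the % character; pattern matching needs LIKE

Fix: Replace '=' with LIKE so 'tem%' is treated as a pattern

Corrected query:
SELECT id, kind FROM sensors WHERE kind LIKE 'tem%'

Result:
id | kind
---+-----
1  | temp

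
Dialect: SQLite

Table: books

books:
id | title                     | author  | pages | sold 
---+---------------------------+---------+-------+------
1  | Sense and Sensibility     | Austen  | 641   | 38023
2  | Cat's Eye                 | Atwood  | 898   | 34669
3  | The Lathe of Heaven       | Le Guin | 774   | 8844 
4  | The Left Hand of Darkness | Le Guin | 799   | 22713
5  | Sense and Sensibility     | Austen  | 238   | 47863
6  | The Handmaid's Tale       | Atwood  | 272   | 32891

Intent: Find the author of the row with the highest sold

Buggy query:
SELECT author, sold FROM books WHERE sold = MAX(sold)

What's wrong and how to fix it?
Bug: WHERE is evaluated per row; an aggregate over the whole table isn't defined there

Fix: Wrap MAX in a scalar subquery so WHERE compares against a single value

Corrected query:
SELECT author, sold FROM books WHERE sold = (SELECT MAX(sold) FROM books)

Result:
author | sold 
-------+------
Austen | 47863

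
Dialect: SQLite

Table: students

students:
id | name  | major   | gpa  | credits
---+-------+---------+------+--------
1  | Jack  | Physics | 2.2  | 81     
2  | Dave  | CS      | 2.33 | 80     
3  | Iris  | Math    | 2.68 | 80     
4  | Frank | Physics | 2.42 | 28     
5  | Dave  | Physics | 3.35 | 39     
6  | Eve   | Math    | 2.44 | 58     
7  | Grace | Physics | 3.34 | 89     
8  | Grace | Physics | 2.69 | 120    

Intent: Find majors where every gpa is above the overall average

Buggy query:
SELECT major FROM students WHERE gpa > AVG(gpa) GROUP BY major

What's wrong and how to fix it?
Bug: WHERE evaluates per row before aggregation, so AVG() is unavailable

Fix: Use a subquery for AVG and a HAVING MIN(...) filter so the condition holds for every row in the group

Corrected query:
SELECT major FROM students GROUP BY major HAVING MIN(gpa) > (SELECT AVG(gpa) FROM students)

Result:
(no rows)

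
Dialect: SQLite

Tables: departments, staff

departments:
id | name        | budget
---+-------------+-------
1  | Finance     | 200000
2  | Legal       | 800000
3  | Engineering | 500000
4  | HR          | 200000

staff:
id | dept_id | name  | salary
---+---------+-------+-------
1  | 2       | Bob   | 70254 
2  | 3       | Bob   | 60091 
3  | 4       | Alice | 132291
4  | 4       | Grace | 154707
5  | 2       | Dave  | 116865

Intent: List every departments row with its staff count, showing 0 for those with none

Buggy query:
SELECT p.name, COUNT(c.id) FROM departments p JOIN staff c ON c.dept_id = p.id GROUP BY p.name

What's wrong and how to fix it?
Bug: An inner join excludes parents with zero children

Fix: Switch to LEFT JOIN to retain unmatched parent rows

Corrected query:
SELECT p.name, COUNT(c.id) FROM departments p LEFT JOIN staff c ON c.dept_id = p.id GROUP BY p.name

Result:
name        | COUNT(c.id)
------------+------------
Engineering | 1          
Finance     | 0          
HR          | 2          
Legal       | 2          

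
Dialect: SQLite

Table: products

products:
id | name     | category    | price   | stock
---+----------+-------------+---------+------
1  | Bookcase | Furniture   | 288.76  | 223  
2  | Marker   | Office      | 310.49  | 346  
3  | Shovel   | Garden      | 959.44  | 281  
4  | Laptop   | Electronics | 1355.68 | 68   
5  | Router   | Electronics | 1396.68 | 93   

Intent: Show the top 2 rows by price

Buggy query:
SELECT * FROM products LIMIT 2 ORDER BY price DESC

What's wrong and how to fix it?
Bug: LIMIT must come after ORDER BY

Fix: Swap the clauses: ORDER BY first, then LIMIT

Corrected query:
SELECT * FROM products ORDER BY price DESC LIMIT 2

Result:
id | name   | category    | price   | stock
---+--------+-------------+---------+------
5  | Router | Electronics | 1396.68 | 93   
4  | Laptop | Electronics | 1355.68 | 68   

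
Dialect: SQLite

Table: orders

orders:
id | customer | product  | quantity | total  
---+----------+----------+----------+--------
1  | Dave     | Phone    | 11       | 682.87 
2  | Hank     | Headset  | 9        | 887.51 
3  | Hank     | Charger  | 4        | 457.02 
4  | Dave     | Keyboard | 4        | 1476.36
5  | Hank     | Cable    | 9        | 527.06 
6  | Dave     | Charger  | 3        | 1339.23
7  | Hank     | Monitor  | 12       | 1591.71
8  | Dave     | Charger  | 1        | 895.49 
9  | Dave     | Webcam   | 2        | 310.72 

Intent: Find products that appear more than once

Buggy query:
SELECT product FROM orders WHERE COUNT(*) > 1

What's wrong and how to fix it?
Bug: WHERE can't reference COUNT(*); aggregates are computed after WHERE

Fix: Group first, then use HAVING for the count condition

Corrected query:
SELECT product FROM orders GROUP BY product HAVING COUNT(*) > 1

Result:
product
-------
Charger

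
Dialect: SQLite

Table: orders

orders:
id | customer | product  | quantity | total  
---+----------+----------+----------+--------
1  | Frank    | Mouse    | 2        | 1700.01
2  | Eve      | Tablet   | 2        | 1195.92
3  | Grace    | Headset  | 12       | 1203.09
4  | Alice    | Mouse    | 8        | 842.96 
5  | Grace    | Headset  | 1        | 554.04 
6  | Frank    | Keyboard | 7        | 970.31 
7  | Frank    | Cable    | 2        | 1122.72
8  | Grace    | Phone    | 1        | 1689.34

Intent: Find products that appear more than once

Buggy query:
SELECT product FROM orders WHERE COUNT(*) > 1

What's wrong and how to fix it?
Bug: WHERE can't reference COUNT(*); aggregates are computed after WHERE

Fix: GROUP BY product, then filter groups with HAVING COUNT(*) > 1

Corrected query:
SELECT product FROM orders GROUP BY product HAVING COUNT(*) > 1

Result:
product
-------
Headset
Mouse  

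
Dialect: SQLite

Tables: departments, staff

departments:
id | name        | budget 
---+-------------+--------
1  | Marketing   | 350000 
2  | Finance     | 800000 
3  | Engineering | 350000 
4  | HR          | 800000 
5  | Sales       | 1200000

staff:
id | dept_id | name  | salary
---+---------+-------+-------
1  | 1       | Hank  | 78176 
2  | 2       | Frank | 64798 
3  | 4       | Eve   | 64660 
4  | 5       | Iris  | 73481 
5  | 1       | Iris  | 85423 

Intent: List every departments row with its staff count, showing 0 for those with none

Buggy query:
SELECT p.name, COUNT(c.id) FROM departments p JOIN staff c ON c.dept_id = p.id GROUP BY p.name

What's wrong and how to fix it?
Bug: INNER JOIN drops departments rows that have no matching staff rows

Fix: Switch to LEFT JOIN to retain unmatched parent rows

Corrected query:
SELECT p.name, COUNT(c.id) FROM departments p LEFT JOIN staff c ON c.dept_id = p.id GROUP BY p.name

Result:
name        | COUNT(c.id)
------------+------------
Engineering | 0          
Finance     | 1          
HR          | 1          
Marketing   | 2          
Sales       | 1          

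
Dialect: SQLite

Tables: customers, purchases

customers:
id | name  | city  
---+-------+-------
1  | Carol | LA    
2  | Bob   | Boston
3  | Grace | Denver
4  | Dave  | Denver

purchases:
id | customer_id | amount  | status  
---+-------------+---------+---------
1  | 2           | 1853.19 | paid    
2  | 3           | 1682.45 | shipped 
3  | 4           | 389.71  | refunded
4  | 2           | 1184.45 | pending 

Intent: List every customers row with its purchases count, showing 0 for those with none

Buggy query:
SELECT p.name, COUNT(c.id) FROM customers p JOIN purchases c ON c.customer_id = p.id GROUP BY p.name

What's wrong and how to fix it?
Bug: INNER JOIN drops customers rows that have no matching purchases rows

Fix: Use LEFT JOIN so parents without children still appear (COUNT(c.id) gives 0)

Corrected query:
SELECT p.name, COUNT(c.id) FROM customers p LEFT JOIN purchases c ON c.customer_id = p.id GROUP BY p.name

Result:
name  | COUNT(c.id)
------+------------
Bob   | 2          
Carol | 0          
Dave  | 1          
Grace | 1          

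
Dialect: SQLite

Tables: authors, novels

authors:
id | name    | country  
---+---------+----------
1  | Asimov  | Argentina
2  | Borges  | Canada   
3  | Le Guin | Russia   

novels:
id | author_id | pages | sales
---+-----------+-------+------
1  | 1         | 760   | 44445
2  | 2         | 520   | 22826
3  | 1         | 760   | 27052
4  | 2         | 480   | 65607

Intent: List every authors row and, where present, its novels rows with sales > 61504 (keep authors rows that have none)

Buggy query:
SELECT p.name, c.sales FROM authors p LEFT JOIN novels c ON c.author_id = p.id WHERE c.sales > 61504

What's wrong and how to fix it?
Bug: A WHERE condition on the right-hand table after LEFT JOIN drops unmatched parents

Fix: Move the right-table condition into the ON clause so unmatched parents are kept

Corrected query:
SELECT p.name, c.sales FROM authors p LEFT JOIN novels c ON c.author_id = p.id AND c.sales > 61504

Result:
name    | sales
--------+------
Asimov  | NULL 
Borges  | 65607
Le Guin | NULL 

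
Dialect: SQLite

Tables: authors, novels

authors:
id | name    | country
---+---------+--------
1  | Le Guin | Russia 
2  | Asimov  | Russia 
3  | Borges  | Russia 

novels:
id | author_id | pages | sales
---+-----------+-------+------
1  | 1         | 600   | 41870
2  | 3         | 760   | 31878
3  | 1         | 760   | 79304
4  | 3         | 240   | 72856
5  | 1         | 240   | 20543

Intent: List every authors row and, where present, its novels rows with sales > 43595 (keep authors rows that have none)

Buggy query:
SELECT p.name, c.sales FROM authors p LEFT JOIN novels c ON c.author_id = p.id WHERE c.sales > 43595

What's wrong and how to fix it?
Bug: A WHERE condition on the right-hand table after LEFT JOIN drops unmatched parents

Fix: Put 'c.sales > 43595' in the JOIN's ON clause instead of WHERE

Corrected query:
SELECT p.name, c.sales FROM authors p LEFT JOIN novels c ON c.author_id = p.id AND c.sales > 43595

Result:
name    | sales
--------+------
Le Guin | 79304
Asimov  | NULL 
Borges  | 72856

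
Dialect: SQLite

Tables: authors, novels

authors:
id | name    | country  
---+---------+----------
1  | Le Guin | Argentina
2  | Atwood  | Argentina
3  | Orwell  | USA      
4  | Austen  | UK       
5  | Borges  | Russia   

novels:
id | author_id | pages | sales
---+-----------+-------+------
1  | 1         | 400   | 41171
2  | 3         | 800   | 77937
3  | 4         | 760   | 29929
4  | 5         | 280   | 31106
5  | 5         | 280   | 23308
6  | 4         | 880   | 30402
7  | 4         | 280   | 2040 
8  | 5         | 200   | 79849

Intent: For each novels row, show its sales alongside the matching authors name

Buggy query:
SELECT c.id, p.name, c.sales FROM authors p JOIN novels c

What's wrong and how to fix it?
Bug: JOIN with no ON clause produces a cartesian product; every novels row pairs with every authors row

Fix: Add ON c.author_id = p.id to the JOIN

Corrected query:
SELECT c.id, p.name, c.sales FROM authors p JOIN novels c ON c.author_id = p.id

Result:
id | name    | sales
---+---------+------
1  | Le Guin | 41171
2  | Orwell  | 77937
3  | Austen  | 29929
4  | Borges  | 31106
5  | Borges  | 23308
6  | Austen  | 30402
7  | Austen  | 2040 
8  | Borges  | 79849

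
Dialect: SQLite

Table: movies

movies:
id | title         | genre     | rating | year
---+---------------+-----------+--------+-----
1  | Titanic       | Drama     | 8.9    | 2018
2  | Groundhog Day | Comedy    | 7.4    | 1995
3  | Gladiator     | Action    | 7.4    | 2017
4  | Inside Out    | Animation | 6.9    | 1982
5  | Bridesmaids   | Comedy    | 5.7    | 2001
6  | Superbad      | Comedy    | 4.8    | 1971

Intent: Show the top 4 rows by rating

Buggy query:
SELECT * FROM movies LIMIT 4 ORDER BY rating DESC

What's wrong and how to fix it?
Bug: LIMIT must come after ORDER BY

Fix: Sort with ORDER BY, then apply LIMIT

Corrected query:
SELECT * FROM movies ORDER BY rating DESC LIMIT 4

Result:
id | title         | genre     | rating | year
---+---------------+-----------+--------+-----
1  | Titanic       | Drama     | 8.9    | 2018
2  | Groundhog Day | Comedy    | 7.4    | 1995
3  | Gladiator     | Action    | 7.4    | 2017
4  | Inside Out    | Animation | 6.9    | 1982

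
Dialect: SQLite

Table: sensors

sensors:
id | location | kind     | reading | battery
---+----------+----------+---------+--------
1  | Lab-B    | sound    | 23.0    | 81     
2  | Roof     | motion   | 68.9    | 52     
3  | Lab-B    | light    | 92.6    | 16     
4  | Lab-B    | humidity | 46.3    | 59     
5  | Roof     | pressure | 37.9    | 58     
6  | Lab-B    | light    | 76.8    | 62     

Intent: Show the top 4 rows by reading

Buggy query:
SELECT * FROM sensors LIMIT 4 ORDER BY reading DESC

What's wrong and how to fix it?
Bug: LIMIT must come after ORDER BY

Fix: Swap the clauses: ORDER BY first, then LIMIT

Corrected query:
SELECT * FROM sensors ORDER BY reading DESC LIMIT 4

Result:
id | location | kind     | reading | battery
---+----------+----------+---------+--------
3  | Lab-B    | light    | 92.6    | 16     
6  | Lab-B    | light    | 76.8    | 62     
2  | Roof     | motion   | 68.9    | 52     
4  | Lab-B    | humidity | 46.3    | 59     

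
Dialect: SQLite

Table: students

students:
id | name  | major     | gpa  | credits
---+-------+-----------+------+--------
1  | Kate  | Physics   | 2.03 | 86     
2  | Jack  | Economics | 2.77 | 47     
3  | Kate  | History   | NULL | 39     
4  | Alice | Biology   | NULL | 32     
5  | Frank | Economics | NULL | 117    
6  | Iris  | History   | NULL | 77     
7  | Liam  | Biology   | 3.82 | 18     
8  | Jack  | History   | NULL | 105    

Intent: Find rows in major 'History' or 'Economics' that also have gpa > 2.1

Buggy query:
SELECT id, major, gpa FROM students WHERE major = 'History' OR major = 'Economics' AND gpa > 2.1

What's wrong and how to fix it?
Bug: AND binds tighter than OR, so this parses as major = 'History' OR (major = 'Economics' AND gpa > 2.1)

Fix: Group the OR with parentheses (or use IN), then AND the threshold

Corrected query:
SELECT id, major, gpa FROM students WHERE (major = 'History' OR major = 'Economics') AND gpa > 2.1

Result:
id | major     | gpa 
---+-----------+-----
2  | Economics | 2.77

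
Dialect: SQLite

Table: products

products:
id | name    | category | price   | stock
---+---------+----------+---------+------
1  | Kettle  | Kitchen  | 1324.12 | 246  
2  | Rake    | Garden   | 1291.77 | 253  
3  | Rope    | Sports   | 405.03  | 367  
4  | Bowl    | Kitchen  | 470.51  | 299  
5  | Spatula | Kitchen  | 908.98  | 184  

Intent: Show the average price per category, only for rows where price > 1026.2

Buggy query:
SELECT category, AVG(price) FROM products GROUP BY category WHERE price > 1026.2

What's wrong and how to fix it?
Bug: Row-level WHERE must come before GROUP BY in the clause order

Fix: Place WHERE between FROM and GROUP BY

Corrected query:
SELECT category, AVG(price) FROM products WHERE price > 1026.2 GROUP BY category

Result:
category | AVG(price)
---------+-----------
Garden   | 1291.77   
Kitchen  | 1324.12   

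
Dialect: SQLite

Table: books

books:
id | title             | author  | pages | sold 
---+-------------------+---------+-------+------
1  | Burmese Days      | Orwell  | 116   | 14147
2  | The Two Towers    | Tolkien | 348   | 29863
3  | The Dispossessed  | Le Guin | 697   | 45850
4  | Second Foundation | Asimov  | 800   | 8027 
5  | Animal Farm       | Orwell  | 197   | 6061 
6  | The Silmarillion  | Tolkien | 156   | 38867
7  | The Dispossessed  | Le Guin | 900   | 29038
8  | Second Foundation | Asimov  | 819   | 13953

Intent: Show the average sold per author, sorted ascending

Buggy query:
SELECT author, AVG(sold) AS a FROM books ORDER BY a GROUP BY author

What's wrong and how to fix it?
Bug: GROUP BY must precede ORDER BY

Fix: Move ORDER BY to the end, after GROUP BY

Corrected query:
SELECT author, AVG(sold) AS a FROM books GROUP BY author ORDER BY a

Result:
author  | a    
--------+------
Orwell  | 10104
Asimov  | 10990
Tolkien | 34365
Le Guin | 37444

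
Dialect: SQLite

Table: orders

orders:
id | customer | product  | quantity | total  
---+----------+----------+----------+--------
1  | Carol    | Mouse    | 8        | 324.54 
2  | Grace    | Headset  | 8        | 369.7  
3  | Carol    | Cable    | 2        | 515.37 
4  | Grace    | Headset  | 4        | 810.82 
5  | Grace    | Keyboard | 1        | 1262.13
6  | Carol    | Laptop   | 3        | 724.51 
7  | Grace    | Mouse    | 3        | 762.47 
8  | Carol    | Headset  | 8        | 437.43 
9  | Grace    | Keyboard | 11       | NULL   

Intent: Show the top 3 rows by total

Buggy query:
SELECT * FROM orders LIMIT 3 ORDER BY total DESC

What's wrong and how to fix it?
Bug: ORDER BY cannot follow LIMIT; LIMIT is the final clause

Fix: Swap the clauses: ORDER BY first, then LIMIT

Corrected query:
SELECT * FROM orders ORDER BY total DESC LIMIT 3

Result:
id | customer | product  | quantity | total  
---+----------+----------+----------+--------
5  | Grace    | Keyboard | 1        | 1262.13
4  | Grace    | Headset  | 4        | 810.82 
7  | Grace    | Mouse    | 3        | 762.47 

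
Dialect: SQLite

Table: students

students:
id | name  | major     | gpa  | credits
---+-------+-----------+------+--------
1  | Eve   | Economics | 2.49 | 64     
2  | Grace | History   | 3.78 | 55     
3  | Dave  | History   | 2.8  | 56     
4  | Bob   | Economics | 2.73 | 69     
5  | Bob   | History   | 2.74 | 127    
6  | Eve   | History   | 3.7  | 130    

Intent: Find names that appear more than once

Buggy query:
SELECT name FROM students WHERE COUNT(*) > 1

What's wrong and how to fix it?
Bug: COUNT(*) is an aggregate and cannot be used in WHERE

Fix: Group first, then use HAVING for the count condition

Corrected query:
SELECT name FROM students GROUP BY name HAVING COUNT(*) > 1

Result:
name
----
Bob 
Eve 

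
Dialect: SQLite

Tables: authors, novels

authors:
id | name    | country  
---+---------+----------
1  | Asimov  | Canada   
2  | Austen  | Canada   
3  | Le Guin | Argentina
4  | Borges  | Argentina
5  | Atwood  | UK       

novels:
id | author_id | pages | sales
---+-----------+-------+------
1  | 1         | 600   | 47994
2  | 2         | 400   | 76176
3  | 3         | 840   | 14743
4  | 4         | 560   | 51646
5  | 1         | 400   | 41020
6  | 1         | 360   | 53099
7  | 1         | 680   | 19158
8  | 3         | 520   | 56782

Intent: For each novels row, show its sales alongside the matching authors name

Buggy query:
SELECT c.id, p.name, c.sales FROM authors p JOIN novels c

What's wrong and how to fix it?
Bug: Missing join condition: each novels row is matched to all authors rows instead of just its own

Fix: Add ON c.author_id = p.id to the JOIN

Corrected query:
SELECT c.id, p.name, c.sales FROM authors p JOIN novels c ON c.author_id = p.id

Result:
id | name    | sales
---+---------+------
1  | Asimov  | 47994
2  | Austen  | 76176
3  | Le Guin | 14743
4  | Borges  | 51646
5  | Asimov  | 41020
6  | Asimov  | 53099
7  | Asimov  | 19158
8  | Le Guin | 56782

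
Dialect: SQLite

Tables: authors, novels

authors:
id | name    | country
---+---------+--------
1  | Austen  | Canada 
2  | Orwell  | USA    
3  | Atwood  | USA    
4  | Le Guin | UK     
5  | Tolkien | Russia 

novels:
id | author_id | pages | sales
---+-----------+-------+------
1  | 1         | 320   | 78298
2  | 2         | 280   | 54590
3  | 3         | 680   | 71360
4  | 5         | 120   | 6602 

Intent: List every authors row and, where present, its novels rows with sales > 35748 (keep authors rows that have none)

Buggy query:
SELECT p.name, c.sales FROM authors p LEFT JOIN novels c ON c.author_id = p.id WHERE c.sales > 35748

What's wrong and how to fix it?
Bug: Filtering c.sales in WHERE discards the NULL rows produced by LEFT JOIN, turning it into an inner join

Fix: Move the right-table condition into the ON clause so unmatched parents are kept

Corrected query:
SELECT p.name, c.sales FROM authors p LEFT JOIN novels c ON c.author_id = p.id AND c.sales > 35748

Result:
name    | sales
--------+------
Austen  | 78298
Orwell  | 54590
Atwood  | 71360
Le Guin | NULL 
Tolkien | NULL 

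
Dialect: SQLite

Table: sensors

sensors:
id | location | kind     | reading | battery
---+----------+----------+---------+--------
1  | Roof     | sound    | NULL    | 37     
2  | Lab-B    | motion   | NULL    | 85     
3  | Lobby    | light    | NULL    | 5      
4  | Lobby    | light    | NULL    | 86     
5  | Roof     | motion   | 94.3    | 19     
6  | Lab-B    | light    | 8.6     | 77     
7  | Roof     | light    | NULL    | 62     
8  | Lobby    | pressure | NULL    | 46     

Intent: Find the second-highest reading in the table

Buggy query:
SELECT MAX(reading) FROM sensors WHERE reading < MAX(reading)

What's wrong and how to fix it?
Bug: MAX(reading) on the right of the comparison is an aggregate-in-WHERE error

Fix: Put the inner MAX in a scalar subquery

Corrected query:
SELECT MAX(reading) FROM sensors WHERE reading < (SELECT MAX(reading) FROM sensors)

Result:
MAX(reading)
------------
8.6         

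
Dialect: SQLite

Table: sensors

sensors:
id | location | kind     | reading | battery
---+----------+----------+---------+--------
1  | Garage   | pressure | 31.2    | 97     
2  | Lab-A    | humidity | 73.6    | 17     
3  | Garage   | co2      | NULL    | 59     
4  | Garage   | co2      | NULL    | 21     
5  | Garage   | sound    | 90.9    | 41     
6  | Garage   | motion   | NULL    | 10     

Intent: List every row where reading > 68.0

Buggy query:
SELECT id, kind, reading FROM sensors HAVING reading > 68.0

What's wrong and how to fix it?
Bug: This is a non-aggregate query (no GROUP BY, no aggregates), so in SQLite the HAVING clause is invalid here; a row-level condition belongs in WHERE

Fix: Replace HAVING with WHERE since the condition applies to individual rows

Corrected query:
SELECT id, kind, reading FROM sensors WHERE reading > 68.0

Result:
id | kind     | reading
---+----------+--------
2  | humidity | 73.6   
5  | sound    | 90.9   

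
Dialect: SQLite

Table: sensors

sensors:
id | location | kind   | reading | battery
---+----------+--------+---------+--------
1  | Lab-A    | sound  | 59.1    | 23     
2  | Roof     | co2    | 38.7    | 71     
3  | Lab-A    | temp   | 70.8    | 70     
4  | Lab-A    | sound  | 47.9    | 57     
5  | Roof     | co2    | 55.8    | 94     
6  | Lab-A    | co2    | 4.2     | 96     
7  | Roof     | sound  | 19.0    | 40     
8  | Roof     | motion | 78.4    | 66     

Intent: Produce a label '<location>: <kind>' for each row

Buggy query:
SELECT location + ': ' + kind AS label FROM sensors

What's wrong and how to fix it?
Bug: '+' is numeric addition; on text columns SQLite converts them to 0 instead of concatenating

Fix: Use the || operator for string concatenation

Corrected query:
SELECT location || ': ' || kind AS label FROM sensors

Result:
label       
------------
Lab-A: sound
Roof: co2   
Lab-A: temp 
Lab-A: sound
Roof: co2   
Lab-A: co2  
Roof: sound 
Roof: motion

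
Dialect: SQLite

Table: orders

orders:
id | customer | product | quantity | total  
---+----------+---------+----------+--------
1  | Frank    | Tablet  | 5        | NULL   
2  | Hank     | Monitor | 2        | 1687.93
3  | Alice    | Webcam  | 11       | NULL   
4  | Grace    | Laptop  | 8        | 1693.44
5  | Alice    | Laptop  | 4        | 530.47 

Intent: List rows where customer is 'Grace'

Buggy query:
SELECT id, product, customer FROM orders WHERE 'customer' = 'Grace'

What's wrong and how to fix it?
Bug: Single quotes denote string literals in SQL; the column name is being compared as a constant string

Fix: Remove the quotes around the column name (or use double quotes for an identifier)

Corrected query:
SELECT id, product, customer FROM orders WHERE customer = 'Grace'

Result:
id | product | customer
---+---------+---------
4  | Laptop  | Grace   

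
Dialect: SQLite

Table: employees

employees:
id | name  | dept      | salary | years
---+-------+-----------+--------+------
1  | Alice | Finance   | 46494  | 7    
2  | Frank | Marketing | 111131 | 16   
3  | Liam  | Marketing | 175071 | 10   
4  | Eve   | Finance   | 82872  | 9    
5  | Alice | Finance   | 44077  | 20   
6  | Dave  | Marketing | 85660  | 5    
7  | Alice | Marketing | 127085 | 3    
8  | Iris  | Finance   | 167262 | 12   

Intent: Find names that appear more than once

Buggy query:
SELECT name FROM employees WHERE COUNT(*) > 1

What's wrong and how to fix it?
Bug: COUNT(*) is an aggregate and cannot be used in WHERE

Fix: GROUP BY name, then filter groups with HAVING COUNT(*) > 1

Corrected query:
SELECT name FROM employees GROUP BY name HAVING COUNT(*) > 1

Result:
name 
-----
Alice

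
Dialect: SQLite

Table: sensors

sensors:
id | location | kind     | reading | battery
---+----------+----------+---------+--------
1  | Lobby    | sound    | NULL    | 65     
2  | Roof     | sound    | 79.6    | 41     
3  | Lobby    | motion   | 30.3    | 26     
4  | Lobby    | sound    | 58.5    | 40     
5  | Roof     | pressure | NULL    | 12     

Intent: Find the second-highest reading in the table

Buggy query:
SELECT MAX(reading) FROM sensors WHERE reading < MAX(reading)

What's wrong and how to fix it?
Bug: MAX(reading) on the right of the comparison is an aggregate-in-WHERE error

Fix: Compute the overall MAX in a subquery, then take MAX of rows below it

Corrected query:
SELECT MAX(reading) FROM sensors WHERE reading < (SELECT MAX(reading) FROM sensors)

Result:
MAX(reading)
------------
58.5        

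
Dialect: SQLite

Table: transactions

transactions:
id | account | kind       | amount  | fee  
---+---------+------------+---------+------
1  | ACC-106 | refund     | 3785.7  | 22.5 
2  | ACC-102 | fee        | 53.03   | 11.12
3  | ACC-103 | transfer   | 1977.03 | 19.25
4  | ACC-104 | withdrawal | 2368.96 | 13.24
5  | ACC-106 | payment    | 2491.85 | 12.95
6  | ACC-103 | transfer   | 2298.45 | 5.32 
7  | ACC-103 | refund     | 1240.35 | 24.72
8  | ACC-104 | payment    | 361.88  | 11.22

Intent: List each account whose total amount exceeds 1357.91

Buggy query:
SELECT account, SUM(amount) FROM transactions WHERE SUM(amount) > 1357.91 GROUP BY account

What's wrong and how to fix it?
Bug: SUM(amount) is an aggregate, but WHERE filters rows before aggregation

Fix: Use HAVING (which filters groups after aggregation) instead of WHERE

Corrected query:
SELECT account, SUM(amount) FROM transactions GROUP BY account HAVING SUM(amount) > 1357.91

Result:
account | SUM(amount)
--------+------------
ACC-103 | 5515.83    
ACC-104 | 2730.84    
ACC-106 | 6277.55    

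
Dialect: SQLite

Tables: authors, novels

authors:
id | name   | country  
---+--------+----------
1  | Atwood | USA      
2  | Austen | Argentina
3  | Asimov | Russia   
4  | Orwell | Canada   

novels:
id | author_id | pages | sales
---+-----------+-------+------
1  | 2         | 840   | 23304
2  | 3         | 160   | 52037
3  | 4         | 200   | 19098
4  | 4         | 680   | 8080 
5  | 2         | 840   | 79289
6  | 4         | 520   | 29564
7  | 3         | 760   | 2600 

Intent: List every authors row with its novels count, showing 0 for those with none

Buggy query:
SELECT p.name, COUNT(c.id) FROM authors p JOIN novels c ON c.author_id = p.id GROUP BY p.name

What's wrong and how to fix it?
Bug: INNER JOIN drops authors rows that have no matching novels rows

Fix: Switch to LEFT JOIN to retain unmatched parent rows

Corrected query:
SELECT p.name, COUNT(c.id) FROM authors p LEFT JOIN novels c ON c.author_id = p.id GROUP BY p.name

Result:
name   | COUNT(c.id)
-------+------------
Asimov | 2          
Atwood | 0          
Austen | 2          
Orwell | 3          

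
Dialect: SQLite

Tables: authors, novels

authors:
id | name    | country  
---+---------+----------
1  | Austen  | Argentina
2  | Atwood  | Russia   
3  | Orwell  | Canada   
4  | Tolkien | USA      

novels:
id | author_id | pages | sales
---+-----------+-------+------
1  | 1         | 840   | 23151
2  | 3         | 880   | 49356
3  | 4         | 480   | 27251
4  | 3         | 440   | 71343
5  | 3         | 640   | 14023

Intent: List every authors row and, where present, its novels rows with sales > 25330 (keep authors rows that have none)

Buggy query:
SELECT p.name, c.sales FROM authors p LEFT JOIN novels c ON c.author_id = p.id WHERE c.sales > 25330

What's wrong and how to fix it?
Bug: Filtering c.sales in WHERE discards the NULL rows produced by LEFT JOIN, turning it into an inner join

Fix: Put 'c.sales > 25330' in the JOIN's ON clause instead of WHERE

Corrected query:
SELECT p.name, c.sales FROM authors p LEFT JOIN novels c ON c.author_id = p.id AND c.sales > 25330

Result:
name    | sales
--------+------
Austen  | NULL 
Atwood  | NULL 
Orwell  | 49356
Orwell  | 71343
Tolkien | 27251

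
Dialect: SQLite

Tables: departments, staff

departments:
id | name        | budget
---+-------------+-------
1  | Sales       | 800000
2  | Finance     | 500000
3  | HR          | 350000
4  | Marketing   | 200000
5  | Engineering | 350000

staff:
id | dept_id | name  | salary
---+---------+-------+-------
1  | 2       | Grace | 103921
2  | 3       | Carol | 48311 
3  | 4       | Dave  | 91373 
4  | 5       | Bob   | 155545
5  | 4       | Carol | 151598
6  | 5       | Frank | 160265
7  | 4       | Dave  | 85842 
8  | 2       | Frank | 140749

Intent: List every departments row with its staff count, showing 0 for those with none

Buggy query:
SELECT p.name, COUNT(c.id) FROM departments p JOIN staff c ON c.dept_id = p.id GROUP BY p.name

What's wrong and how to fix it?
Bug: An inner join excludes parents with zero children

Fix: Use LEFT JOIN so parents without children still appear (COUNT(c.id) gives 0)

Corrected query:
SELECT p.name, COUNT(c.id) FROM departments p LEFT JOIN staff c ON c.dept_id = p.id GROUP BY p.name

Result:
name        | COUNT(c.id)
------------+------------
Engineering | 2          
Finance     | 2          
HR          | 1          
Marketing   | 3          
Sales       | 0          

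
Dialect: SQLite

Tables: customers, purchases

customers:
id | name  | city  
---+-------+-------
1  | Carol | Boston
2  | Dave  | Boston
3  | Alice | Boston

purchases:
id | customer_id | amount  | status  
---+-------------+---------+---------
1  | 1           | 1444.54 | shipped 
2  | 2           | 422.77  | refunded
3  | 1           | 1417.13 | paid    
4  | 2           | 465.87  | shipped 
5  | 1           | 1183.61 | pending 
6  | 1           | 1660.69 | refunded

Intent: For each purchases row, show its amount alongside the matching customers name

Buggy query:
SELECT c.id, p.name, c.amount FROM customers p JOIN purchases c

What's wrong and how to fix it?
Bug: Missing join condition: each purchases row is matched to all customers rows instead of just its own

Fix: Add ON c.customer_id = p.id to the JOIN

Corrected query:
SELECT c.id, p.name, c.amount FROM customers p JOIN purchases c ON c.customer_id = p.id

Result:
id | name  | amount 
---+-------+--------
1  | Carol | 1444.54
2  | Dave  | 422.77 
3  | Carol | 1417.13
4  | Dave  | 465.87 
5  | Carol | 1183.61
6  | Carol | 1660.69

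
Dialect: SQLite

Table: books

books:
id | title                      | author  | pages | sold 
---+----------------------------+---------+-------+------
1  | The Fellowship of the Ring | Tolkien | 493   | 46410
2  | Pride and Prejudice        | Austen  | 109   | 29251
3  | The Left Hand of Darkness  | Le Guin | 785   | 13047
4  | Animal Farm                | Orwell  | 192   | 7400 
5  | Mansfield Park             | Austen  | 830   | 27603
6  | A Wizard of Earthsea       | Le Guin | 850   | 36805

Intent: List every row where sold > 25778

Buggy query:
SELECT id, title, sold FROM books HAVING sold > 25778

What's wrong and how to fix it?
Bug: This is a non-aggregate query (no GROUP BY, no aggregates), so in SQLite the HAVING clause is invalid here; a row-level condition belongs in WHERE

Fix: Use WHERE for row-level filtering

Corrected query:
SELECT id, title, sold FROM books WHERE sold > 25778

Result:
id | title                      | sold 
---+----------------------------+------
1  | The Fellowship of the Ring | 46410
2  | Pride and Prejudice        | 29251
5  | Mansfield Park             | 27603
6  | A Wizard of Earthsea       | 36805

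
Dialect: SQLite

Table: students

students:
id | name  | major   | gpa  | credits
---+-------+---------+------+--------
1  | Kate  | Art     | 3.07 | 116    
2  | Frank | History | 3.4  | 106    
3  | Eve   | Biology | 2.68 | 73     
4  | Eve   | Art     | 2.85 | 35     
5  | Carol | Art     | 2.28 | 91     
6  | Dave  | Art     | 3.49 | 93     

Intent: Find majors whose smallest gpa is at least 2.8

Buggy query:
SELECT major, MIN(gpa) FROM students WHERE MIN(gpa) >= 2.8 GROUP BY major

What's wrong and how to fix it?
Bug: MIN() in WHERE is a misuse of aggregate

Fix: Replace WHERE with HAVING after the GROUP BY

Corrected query:
SELECT major, MIN(gpa) FROM students GROUP BY major HAVING MIN(gpa) >= 2.8

Result:
major   | MIN(gpa)
--------+---------
History | 3.4     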